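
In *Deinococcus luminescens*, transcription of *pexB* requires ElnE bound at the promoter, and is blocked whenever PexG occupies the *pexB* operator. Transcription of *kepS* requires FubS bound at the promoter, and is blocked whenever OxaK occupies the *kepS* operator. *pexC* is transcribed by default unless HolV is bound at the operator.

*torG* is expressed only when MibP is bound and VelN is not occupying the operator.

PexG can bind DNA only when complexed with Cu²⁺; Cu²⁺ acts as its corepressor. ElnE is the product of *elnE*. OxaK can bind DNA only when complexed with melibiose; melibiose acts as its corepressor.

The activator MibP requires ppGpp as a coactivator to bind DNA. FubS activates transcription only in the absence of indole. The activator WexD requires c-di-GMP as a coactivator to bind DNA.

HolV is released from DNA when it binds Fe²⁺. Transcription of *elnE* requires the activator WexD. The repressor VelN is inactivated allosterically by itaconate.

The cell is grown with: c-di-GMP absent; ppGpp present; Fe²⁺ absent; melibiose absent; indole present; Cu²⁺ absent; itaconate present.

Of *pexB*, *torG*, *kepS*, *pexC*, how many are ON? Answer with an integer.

c-di-GMP is absent, so WexD is inactive.
Required activator WexD is absent, so *elnE* is not transcribed.
So ElnE is not produced.
Cu²⁺ is absent, so PexG is inactive.
Required activator ElnE is absent, so *pexB* is not transcribed.
→ *pexB* is OFF.
ppGpp is present, so MibP is active.
Itaconate is present, so VelN is inactive.
No repressor is bound and MibP is active, so *torG* is transcribed.
→ *torG* is ON.
Indole is present, so FubS is inactive.
Melibiose is absent, so OxaK is inactive.
Required activator FubS is absent, so *kepS* is not transcribed.
→ *kepS* is OFF.
Fe²⁺ is absent, so HolV is active.
With repressor HolV bound, *pexC* is not transcribed.
→ *pexC* is OFF.
1 of the 4 genes is transcribed.

1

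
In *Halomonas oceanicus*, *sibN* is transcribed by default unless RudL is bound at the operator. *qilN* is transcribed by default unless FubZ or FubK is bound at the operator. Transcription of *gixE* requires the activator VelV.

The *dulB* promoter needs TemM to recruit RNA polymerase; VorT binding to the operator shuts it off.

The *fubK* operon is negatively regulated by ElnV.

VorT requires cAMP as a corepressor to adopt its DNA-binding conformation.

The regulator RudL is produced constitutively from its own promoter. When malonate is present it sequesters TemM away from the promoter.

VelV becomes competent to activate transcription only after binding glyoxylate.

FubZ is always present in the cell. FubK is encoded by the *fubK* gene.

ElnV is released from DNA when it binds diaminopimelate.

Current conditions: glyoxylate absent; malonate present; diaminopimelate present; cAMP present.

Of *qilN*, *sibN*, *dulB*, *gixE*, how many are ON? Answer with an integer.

0

FubZ is produced constitutively and is active.
Diaminopimelate is present, so ElnV is inactive.
With no repressor bound, *fubK* is transcribed.
So FubK is produced and active.
With repressor FubZ bound, *qilN* is not transcribed.
→ *qilN* is OFF.
RudL is produced constitutively and is active.
With repressor RudL bound, *sibN* is not transcribed.
→ *sibN* is OFF.
cAMP is present, so VorT is active.
Malonate is present, so TemM is inactive.
With repressor VorT bound, *dulB* is not transcribed.
→ *dulB* is OFF.
Glyoxylate is absent, so VelV is inactive.
Required activator VelV is absent, so *gixE* is not transcribed.
→ *gixE* is OFF.
0 of the 4 genes are transcribed.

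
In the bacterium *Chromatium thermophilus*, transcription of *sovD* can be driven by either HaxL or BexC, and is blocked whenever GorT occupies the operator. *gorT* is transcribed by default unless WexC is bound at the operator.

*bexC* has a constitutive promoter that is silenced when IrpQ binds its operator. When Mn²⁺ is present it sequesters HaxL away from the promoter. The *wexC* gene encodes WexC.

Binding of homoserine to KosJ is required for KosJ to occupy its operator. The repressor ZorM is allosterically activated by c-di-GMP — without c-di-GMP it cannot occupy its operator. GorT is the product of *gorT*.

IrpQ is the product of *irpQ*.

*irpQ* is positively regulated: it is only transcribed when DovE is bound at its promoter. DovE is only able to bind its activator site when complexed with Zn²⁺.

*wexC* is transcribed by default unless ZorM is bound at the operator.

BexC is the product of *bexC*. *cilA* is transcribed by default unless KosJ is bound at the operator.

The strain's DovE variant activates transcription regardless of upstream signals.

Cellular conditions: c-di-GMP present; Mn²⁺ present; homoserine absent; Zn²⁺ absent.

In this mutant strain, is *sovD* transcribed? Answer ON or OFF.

OFF

Mn²⁺ is present, so HaxL is inactive.
c-di-GMP is present, so ZorM is active.
With repressor ZorM bound, *wexC* is not transcribed.
So WexC is not produced.
With no repressor bound, *gorT* is transcribed.
So GorT is produced and active.
DovE is constitutively active in this strain.
No repressor is bound and DovE is active, so *irpQ* is transcribed.
So IrpQ is produced and active.
With repressor IrpQ bound, *bexC* is not transcribed.
So BexC is not produced.
With repressor GorT bound, *sovD* is not transcribed.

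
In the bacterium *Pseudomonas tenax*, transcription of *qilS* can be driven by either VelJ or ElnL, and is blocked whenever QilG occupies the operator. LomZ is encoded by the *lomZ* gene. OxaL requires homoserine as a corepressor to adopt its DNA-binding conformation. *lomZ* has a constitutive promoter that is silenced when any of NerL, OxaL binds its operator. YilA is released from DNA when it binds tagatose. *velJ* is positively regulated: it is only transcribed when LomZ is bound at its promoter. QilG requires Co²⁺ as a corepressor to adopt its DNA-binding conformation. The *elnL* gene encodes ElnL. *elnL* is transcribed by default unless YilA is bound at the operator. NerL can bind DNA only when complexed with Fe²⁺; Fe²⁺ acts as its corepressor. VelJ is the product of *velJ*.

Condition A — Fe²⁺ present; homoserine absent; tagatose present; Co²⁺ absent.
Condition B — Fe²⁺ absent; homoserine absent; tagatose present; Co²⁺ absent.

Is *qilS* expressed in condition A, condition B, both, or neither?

both

Condition A:
Fe²⁺ is present, so NerL is active.
Homoserine is absent, so OxaL is inactive.
With repressor NerL bound, *lomZ* is not transcribed.
So LomZ is not produced.
Required activator LomZ is absent, so *velJ* is not transcribed.
So VelJ is not produced.
Tagatose is present, so YilA is inactive.
With no repressor bound, *elnL* is transcribed.
So ElnL is produced and active.
Co²⁺ is absent, so QilG is inactive.
Activator ElnL is present, so *qilS* is transcribed.
→ *qilS* is ON in A.
Condition B:
Fe²⁺ is absent, so NerL is inactive.
Homoserine is absent, so OxaL is inactive.
With no repressor bound, *lomZ* is transcribed.
So LomZ is produced and active.
No repressor is bound and LomZ is active, so *velJ* is transcribed.
So VelJ is produced and active.
Tagatose is present, so YilA is inactive.
With no repressor bound, *elnL* is transcribed.
So ElnL is produced and active.
Co²⁺ is absent, so QilG is inactive.
Activator VelJ is present, so *qilS* is transcribed.
→ *qilS* is ON in B.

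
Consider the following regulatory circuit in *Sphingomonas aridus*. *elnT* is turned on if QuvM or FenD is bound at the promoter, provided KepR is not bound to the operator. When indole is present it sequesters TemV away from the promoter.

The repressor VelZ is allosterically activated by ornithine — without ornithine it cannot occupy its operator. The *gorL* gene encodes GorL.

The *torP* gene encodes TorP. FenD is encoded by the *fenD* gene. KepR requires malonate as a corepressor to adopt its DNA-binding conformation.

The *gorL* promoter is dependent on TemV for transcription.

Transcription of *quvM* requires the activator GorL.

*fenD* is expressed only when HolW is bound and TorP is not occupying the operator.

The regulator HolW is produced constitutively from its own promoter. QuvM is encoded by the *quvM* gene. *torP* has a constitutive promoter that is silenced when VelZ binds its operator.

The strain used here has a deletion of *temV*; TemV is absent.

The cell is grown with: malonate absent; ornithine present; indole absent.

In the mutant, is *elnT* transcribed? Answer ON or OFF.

Malonate is absent, so KepR is inactive.
TemV is non-functional in this strain, so it has no effect.
Required activator TemV is absent, so *gorL* is not transcribed.
So GorL is not produced.
Required activator GorL is absent, so *quvM* is not transcribed.
So QuvM is not produced.
Ornithine is present, so VelZ is active.
With repressor VelZ bound, *torP* is not transcribed.
So TorP is not produced.
HolW is produced constitutively and is active.
No repressor is bound and HolW is active, so *fenD* is transcribed.
So FenD is produced and active.
Activator FenD is present, so *elnT* is transcribed.

ON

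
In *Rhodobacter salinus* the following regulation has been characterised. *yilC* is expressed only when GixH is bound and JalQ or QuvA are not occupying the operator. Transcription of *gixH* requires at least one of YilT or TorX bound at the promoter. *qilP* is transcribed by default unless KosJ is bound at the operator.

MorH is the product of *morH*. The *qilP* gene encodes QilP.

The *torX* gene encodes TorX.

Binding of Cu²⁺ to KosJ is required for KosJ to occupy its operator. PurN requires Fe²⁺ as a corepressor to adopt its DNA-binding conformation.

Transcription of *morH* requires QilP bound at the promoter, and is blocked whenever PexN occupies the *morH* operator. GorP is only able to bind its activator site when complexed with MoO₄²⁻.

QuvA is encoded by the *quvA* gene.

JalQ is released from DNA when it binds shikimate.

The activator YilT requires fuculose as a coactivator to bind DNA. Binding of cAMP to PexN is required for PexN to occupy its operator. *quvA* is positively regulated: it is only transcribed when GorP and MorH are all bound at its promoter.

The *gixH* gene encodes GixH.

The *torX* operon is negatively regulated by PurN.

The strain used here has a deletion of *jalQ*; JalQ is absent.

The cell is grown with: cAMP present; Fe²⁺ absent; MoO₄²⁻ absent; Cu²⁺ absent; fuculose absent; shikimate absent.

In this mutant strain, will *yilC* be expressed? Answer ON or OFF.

JalQ is non-functional in this strain, so it has no effect.
MoO₄²⁻ is absent, so GorP is inactive.
Cu²⁺ is absent, so KosJ is inactive.
With no repressor bound, *qilP* is transcribed.
So QilP is produced and active.
cAMP is present, so PexN is active.
With repressor PexN bound, *morH* is not transcribed.
So MorH is not produced.
Required activator GorP is absent, so *quvA* is not transcribed.
So QuvA is not produced.
Fuculose is absent, so YilT is inactive.
Fe²⁺ is absent, so PurN is inactive.
With no repressor bound, *torX* is transcribed.
So TorX is produced and active.
Activator TorX is present, so *gixH* is transcribed.
So GixH is produced and active.
No repressor is bound and GixH is active, so *yilC* is transcribed.

ON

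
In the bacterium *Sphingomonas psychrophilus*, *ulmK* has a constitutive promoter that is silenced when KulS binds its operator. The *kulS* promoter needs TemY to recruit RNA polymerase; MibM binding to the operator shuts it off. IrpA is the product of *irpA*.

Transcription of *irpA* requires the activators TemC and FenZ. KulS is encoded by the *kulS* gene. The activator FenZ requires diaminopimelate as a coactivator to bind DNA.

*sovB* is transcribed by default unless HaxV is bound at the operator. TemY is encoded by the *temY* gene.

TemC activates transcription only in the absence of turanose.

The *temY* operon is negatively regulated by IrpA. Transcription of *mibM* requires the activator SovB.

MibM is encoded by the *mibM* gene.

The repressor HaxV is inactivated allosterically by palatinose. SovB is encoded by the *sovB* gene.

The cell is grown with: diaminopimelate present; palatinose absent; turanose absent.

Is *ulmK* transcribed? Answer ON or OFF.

Palatinose is absent, so HaxV is active.
With repressor HaxV bound, *sovB* is not transcribed.
So SovB is not produced.
Required activator SovB is absent, so *mibM* is not transcribed.
So MibM is not produced.
Turanose is absent, so TemC is active.
Diaminopimelate is present, so FenZ is active.
No repressor is bound and TemC and FenZ are active, so *irpA* is transcribed.
So IrpA is produced and active.
With repressor IrpA bound, *temY* is not transcribed.
So TemY is not produced.
Required activator TemY is absent, so *kulS* is not transcribed.
So KulS is not produced.
With no repressor bound, *ulmK* is transcribed.

ON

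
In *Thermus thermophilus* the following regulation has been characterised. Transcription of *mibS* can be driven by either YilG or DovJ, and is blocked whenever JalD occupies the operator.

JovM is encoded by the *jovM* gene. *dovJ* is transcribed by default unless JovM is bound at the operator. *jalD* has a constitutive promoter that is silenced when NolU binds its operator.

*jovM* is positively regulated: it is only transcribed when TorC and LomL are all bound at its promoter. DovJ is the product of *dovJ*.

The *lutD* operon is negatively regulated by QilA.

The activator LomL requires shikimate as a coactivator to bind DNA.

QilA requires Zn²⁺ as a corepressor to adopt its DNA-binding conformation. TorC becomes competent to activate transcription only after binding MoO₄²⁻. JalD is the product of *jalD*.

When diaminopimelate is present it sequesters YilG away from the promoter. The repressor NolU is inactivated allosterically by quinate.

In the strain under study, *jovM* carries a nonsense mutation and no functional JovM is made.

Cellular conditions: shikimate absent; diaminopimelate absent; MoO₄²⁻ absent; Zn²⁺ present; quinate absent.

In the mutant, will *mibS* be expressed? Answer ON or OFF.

Diaminopimelate is absent, so YilG is active.
Quinate is absent, so NolU is active.
With repressor NolU bound, *jalD* is not transcribed.
So JalD is not produced.
JovM is non-functional in this strain, so it has no effect.
With no repressor bound, *dovJ* is transcribed.
So DovJ is produced and active.
Activator YilG is present, so *mibS* is transcribed.

ON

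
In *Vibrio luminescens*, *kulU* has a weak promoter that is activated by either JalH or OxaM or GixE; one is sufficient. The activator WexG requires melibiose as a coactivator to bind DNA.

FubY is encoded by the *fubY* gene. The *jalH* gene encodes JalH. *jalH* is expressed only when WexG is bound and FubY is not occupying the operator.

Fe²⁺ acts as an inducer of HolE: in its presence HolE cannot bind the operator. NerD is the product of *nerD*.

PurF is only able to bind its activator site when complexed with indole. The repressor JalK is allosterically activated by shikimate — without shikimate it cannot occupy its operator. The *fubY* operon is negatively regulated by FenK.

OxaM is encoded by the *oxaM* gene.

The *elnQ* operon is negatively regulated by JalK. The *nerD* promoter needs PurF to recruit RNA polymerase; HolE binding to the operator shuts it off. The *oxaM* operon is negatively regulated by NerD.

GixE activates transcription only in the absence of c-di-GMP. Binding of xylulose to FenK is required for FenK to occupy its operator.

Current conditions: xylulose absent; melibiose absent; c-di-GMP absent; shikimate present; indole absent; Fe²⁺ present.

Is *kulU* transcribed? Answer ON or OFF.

ON

Xylulose is absent, so FenK is inactive.
With no repressor bound, *fubY* is transcribed.
So FubY is produced and active.
Melibiose is absent, so WexG is inactive.
With repressor FubY bound, *jalH* is not transcribed.
So JalH is not produced.
Indole is absent, so PurF is inactive.
Fe²⁺ is present, so HolE is inactive.
Required activator PurF is absent, so *nerD* is not transcribed.
So NerD is not produced.
With no repressor bound, *oxaM* is transcribed.
So OxaM is produced and active.
c-di-GMP is absent, so GixE is active.
Activator OxaM is present, so *kulU* is transcribed.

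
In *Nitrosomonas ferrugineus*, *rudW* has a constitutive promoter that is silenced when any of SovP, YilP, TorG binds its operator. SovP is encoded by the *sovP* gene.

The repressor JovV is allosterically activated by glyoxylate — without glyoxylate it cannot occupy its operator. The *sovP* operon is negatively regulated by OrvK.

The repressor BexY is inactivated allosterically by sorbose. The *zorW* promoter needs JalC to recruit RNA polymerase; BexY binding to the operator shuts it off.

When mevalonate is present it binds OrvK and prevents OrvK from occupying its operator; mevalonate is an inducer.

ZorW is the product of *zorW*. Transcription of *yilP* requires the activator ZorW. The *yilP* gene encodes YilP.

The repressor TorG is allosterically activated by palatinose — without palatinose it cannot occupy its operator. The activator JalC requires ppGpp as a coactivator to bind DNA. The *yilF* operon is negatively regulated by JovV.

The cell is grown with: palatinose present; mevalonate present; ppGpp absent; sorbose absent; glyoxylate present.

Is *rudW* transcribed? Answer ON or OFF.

Mevalonate is present, so OrvK is inactive.
With no repressor bound, *sovP* is transcribed.
So SovP is produced and active.
ppGpp is absent, so JalC is inactive.
Sorbose is absent, so BexY is active.
With repressor BexY bound, *zorW* is not transcribed.
So ZorW is not produced.
Required activator ZorW is absent, so *yilP* is not transcribed.
So YilP is not produced.
Palatinose is present, so TorG is active.
With repressor SovP bound, *rudW* is not transcribed.

OFF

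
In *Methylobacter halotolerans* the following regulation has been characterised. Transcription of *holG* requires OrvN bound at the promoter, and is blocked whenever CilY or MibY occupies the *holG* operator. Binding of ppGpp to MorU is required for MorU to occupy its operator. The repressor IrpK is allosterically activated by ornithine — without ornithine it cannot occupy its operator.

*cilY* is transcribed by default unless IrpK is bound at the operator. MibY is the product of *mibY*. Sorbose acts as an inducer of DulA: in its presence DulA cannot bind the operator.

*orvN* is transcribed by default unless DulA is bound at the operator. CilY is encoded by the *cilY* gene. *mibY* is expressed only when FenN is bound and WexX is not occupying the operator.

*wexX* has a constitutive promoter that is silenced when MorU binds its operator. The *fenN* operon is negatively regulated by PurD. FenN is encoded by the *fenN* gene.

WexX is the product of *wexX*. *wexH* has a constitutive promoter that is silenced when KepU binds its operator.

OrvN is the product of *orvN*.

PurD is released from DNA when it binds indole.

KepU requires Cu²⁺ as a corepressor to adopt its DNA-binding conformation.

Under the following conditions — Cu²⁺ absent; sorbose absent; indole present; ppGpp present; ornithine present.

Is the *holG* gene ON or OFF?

OFF

Ornithine is present, so IrpK is active.
With repressor IrpK bound, *cilY* is not transcribed.
So CilY is not produced.
Sorbose is absent, so DulA is active.
With repressor DulA bound, *orvN* is not transcribed.
So OrvN is not produced.
ppGpp is present, so MorU is active.
With repressor MorU bound, *wexX* is not transcribed.
So WexX is not produced.
Indole is present, so PurD is inactive.
With no repressor bound, *fenN* is transcribed.
So FenN is produced and active.
No repressor is bound and FenN is active, so *mibY* is transcribed.
So MibY is produced and active.
With repressor MibY bound, *holG* is not transcribed.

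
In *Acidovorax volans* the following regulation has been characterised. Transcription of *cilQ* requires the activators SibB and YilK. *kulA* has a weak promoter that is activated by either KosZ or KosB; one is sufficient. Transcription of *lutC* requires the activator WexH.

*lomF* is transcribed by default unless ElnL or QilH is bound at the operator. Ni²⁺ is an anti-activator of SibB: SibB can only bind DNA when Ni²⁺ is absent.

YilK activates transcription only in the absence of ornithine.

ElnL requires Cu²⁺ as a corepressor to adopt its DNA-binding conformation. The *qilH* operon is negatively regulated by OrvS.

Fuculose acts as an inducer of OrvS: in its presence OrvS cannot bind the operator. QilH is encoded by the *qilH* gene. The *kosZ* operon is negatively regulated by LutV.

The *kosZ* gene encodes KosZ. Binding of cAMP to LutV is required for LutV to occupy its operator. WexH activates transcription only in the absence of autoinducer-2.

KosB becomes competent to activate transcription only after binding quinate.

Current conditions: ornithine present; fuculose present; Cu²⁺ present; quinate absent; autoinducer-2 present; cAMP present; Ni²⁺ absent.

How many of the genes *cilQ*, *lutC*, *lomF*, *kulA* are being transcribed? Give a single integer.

Ni²⁺ is absent, so SibB is active.
Ornithine is present, so YilK is inactive.
Required activator YilK is absent, so *cilQ* is not transcribed.
→ *cilQ* is OFF.
Autoinducer-2 is present, so WexH is inactive.
Required activator WexH is absent, so *lutC* is not transcribed.
→ *lutC* is OFF.
Cu²⁺ is present, so ElnL is active.
Fuculose is present, so OrvS is inactive.
With no repressor bound, *qilH* is transcribed.
So QilH is produced and active.
With repressor ElnL bound, *lomF* is not transcribed.
→ *lomF* is OFF.
cAMP is present, so LutV is active.
With repressor LutV bound, *kosZ* is not transcribed.
So KosZ is not produced.
Quinate is absent, so KosB is inactive.
No activator is available at the *kulA* promoter, so *kulA* is not transcribed.
→ *kulA* is OFF.
0 of the 4 genes are transcribed.

0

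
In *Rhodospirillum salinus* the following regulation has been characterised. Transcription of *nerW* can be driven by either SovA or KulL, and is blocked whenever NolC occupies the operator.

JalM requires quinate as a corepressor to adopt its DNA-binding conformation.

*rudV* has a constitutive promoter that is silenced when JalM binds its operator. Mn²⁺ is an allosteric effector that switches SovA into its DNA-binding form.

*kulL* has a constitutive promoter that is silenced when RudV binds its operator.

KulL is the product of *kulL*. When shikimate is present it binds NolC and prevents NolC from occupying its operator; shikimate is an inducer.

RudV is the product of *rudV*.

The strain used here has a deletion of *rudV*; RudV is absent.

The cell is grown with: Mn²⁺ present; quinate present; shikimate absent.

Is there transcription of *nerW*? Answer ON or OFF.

OFF

Mn²⁺ is present, so SovA is active.
Shikimate is absent, so NolC is active.
RudV is non-functional in this strain, so it has no effect.
With no repressor bound, *kulL* is transcribed.
So KulL is produced and active.
With repressor NolC bound, *nerW* is not transcribed.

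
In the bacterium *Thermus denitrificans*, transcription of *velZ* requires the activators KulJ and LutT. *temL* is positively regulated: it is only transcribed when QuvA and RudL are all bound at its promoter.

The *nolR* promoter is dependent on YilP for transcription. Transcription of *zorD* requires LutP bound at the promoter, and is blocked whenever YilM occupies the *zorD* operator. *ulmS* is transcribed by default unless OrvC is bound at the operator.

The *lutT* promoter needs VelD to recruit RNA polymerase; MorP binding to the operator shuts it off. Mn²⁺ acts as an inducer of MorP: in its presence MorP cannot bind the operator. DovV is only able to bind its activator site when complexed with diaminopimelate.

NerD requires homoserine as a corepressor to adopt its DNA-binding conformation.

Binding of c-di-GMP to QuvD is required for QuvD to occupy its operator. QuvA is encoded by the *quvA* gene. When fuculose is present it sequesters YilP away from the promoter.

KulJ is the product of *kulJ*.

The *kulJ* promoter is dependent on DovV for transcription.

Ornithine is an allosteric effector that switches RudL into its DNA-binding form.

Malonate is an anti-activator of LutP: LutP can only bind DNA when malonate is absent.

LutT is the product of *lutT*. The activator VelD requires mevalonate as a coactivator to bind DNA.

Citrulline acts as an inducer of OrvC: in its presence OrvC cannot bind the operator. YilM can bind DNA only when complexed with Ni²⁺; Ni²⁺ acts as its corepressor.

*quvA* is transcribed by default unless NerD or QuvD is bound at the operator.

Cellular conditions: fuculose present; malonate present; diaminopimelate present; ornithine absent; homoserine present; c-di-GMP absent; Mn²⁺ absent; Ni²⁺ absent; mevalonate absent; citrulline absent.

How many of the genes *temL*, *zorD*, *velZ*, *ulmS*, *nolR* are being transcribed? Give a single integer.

0

Homoserine is present, so NerD is active.
c-di-GMP is absent, so QuvD is inactive.
With repressor NerD bound, *quvA* is not transcribed.
So QuvA is not produced.
Ornithine is absent, so RudL is inactive.
Required activator QuvA is absent, so *temL* is not transcribed.
→ *temL* is OFF.
Ni²⁺ is absent, so YilM is inactive.
Malonate is present, so LutP is inactive.
Required activator LutP is absent, so *zorD* is not transcribed.
→ *zorD* is OFF.
Diaminopimelate is present, so DovV is active.
No repressor is bound and DovV is active, so *kulJ* is transcribed.
So KulJ is produced and active.
Mevalonate is absent, so VelD is inactive.
Mn²⁺ is absent, so MorP is active.
With repressor MorP bound, *lutT* is not transcribed.
So LutT is not produced.
Required activator LutT is absent, so *velZ* is not transcribed.
→ *velZ* is OFF.
Citrulline is absent, so OrvC is active.
With repressor OrvC bound, *ulmS* is not transcribed.
→ *ulmS* is OFF.
Fuculose is present, so YilP is inactive.
Required activator YilP is absent, so *nolR* is not transcribed.
→ *nolR* is OFF.
0 of the 5 genes are transcribed.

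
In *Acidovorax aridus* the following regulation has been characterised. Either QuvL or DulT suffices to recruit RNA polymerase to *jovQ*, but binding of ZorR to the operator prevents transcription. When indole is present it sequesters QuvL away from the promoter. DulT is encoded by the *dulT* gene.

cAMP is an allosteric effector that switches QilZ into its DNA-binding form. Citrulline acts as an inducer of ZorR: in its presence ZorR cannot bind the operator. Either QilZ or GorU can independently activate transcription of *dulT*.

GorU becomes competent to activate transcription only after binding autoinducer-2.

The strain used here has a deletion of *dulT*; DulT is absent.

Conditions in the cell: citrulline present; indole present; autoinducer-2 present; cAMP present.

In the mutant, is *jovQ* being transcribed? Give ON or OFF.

Indole is present, so QuvL is inactive.
DulT is non-functional in this strain, so it has no effect.
Citrulline is present, so ZorR is inactive.
No activator is available at the *jovQ* promoter, so *jovQ* is not transcribed.

OFF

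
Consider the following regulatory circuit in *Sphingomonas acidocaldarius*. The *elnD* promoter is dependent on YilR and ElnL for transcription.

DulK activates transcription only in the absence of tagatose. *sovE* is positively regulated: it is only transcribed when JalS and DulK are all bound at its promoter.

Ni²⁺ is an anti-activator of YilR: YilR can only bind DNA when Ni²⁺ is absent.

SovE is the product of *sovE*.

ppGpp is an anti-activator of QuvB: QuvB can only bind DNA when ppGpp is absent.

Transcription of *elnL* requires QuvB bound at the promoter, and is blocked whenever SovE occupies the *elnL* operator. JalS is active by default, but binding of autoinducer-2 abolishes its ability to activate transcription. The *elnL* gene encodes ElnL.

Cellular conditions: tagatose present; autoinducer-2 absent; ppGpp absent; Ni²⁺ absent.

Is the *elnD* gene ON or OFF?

Ni²⁺ is absent, so YilR is active.
Autoinducer-2 is absent, so JalS is active.
Tagatose is present, so DulK is inactive.
Required activator DulK is absent, so *sovE* is not transcribed.
So SovE is not produced.
ppGpp is absent, so QuvB is active.
No repressor is bound and QuvB is active, so *elnL* is transcribed.
So ElnL is produced and active.
No repressor is bound and YilR and ElnL are active, so *elnD* is transcribed.

ON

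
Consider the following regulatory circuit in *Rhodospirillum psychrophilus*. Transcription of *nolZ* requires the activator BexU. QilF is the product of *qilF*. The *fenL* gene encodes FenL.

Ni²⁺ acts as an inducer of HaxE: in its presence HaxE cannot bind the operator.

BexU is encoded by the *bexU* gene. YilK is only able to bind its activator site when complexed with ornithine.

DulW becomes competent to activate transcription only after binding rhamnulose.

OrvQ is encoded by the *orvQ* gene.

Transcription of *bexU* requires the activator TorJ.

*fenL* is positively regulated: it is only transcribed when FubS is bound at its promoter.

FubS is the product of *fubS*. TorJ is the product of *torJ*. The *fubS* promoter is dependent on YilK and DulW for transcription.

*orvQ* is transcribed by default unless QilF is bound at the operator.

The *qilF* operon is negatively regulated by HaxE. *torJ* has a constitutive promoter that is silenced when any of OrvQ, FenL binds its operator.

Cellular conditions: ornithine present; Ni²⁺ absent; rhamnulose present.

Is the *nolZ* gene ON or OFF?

OFF

Ni²⁺ is absent, so HaxE is active.
With repressor HaxE bound, *qilF* is not transcribed.
So QilF is not produced.
With no repressor bound, *orvQ* is transcribed.
So OrvQ is produced and active.
Ornithine is present, so YilK is active.
Rhamnulose is present, so DulW is active.
No repressor is bound and YilK and DulW are active, so *fubS* is transcribed.
So FubS is produced and active.
No repressor is bound and FubS is active, so *fenL* is transcribed.
So FenL is produced and active.
With repressor OrvQ bound, *torJ* is not transcribed.
So TorJ is not produced.
Required activator TorJ is absent, so *bexU* is not transcribed.
So BexU is not produced.
Required activator BexU is absent, so *nolZ* is not transcribed.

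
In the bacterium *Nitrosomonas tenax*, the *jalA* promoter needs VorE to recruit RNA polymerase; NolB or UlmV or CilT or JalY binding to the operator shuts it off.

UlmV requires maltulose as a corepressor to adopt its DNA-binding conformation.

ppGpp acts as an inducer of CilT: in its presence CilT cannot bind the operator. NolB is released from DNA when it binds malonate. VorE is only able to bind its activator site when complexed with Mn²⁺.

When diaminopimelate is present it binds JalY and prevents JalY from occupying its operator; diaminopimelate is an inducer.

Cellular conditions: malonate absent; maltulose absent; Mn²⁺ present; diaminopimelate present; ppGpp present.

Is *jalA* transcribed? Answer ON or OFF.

Malonate is absent, so NolB is active.
Maltulose is absent, so UlmV is inactive.
ppGpp is present, so CilT is inactive.
Diaminopimelate is present, so JalY is inactive.
Mn²⁺ is present, so VorE is active.
With repressor NolB bound, *jalA* is not transcribed.

OFF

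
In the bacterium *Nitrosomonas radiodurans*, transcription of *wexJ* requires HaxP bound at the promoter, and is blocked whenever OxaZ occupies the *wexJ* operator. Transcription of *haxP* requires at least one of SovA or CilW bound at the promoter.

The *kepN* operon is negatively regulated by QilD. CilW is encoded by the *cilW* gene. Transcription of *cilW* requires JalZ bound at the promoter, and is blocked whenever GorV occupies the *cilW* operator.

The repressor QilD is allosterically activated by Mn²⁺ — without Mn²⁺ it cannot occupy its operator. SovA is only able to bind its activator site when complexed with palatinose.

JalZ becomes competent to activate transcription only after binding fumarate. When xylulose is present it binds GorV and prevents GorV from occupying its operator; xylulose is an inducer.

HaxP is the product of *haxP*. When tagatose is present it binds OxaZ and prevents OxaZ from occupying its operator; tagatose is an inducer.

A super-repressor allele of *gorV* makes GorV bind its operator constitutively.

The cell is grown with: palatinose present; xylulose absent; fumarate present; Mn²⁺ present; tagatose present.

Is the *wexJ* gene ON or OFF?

Tagatose is present, so OxaZ is inactive.
Palatinose is present, so SovA is active.
Fumarate is present, so JalZ is active.
GorV is constitutively active in this strain.
With repressor GorV bound, *cilW* is not transcribed.
So CilW is not produced.
Activator SovA is present, so *haxP* is transcribed.
So HaxP is produced and active.
No repressor is bound and HaxP is active, so *wexJ* is transcribed.

ON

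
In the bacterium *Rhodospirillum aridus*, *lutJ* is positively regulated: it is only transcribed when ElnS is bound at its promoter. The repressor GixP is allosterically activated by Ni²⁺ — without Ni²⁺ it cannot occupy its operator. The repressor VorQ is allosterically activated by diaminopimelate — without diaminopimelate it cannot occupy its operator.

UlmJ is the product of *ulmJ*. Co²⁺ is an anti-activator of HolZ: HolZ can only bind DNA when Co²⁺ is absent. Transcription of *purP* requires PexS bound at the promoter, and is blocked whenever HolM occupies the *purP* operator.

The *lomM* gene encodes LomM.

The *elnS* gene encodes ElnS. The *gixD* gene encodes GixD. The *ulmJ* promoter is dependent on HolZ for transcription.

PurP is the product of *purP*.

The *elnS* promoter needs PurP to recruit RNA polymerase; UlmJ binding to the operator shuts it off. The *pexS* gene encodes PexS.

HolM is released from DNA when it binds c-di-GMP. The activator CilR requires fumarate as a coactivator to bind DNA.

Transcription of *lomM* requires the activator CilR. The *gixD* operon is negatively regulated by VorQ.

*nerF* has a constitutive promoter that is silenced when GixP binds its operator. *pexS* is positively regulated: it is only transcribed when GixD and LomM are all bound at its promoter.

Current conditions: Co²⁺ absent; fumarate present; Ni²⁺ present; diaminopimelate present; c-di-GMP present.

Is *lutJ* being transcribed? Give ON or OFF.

Diaminopimelate is present, so VorQ is active.
With repressor VorQ bound, *gixD* is not transcribed.
So GixD is not produced.
Fumarate is present, so CilR is active.
No repressor is bound and CilR is active, so *lomM* is transcribed.
So LomM is produced and active.
Required activator GixD is absent, so *pexS* is not transcribed.
So PexS is not produced.
c-di-GMP is present, so HolM is inactive.
Required activator PexS is absent, so *purP* is not transcribed.
So PurP is not produced.
Co²⁺ is absent, so HolZ is active.
No repressor is bound and HolZ is active, so *ulmJ* is transcribed.
So UlmJ is produced and active.
With repressor UlmJ bound, *elnS* is not transcribed.
So ElnS is not produced.
Required activator ElnS is absent, so *lutJ* is not transcribed.

OFF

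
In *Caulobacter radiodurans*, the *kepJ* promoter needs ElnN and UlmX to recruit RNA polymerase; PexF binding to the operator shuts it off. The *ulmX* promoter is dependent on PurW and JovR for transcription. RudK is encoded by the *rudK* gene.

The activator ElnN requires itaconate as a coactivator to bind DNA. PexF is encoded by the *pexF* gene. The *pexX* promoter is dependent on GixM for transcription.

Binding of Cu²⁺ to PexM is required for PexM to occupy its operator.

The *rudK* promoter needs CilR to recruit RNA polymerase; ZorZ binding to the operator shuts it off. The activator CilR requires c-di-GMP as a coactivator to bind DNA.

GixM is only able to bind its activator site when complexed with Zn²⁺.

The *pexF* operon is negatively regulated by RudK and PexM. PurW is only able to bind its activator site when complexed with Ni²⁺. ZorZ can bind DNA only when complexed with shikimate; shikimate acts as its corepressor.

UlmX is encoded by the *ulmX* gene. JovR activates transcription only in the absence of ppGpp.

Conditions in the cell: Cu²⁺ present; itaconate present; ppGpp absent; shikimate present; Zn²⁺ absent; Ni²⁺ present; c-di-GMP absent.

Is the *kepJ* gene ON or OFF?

ON

c-di-GMP is absent, so CilR is inactive.
Shikimate is present, so ZorZ is active.
With repressor ZorZ bound, *rudK* is not transcribed.
So RudK is not produced.
Cu²⁺ is present, so PexM is active.
With repressor PexM bound, *pexF* is not transcribed.
So PexF is not produced.
Itaconate is present, so ElnN is active.
Ni²⁺ is present, so PurW is active.
ppGpp is absent, so JovR is active.
No repressor is bound and PurW and JovR are active, so *ulmX* is transcribed.
So UlmX is produced and active.
No repressor is bound and ElnN and UlmX are active, so *kepJ* is transcribed.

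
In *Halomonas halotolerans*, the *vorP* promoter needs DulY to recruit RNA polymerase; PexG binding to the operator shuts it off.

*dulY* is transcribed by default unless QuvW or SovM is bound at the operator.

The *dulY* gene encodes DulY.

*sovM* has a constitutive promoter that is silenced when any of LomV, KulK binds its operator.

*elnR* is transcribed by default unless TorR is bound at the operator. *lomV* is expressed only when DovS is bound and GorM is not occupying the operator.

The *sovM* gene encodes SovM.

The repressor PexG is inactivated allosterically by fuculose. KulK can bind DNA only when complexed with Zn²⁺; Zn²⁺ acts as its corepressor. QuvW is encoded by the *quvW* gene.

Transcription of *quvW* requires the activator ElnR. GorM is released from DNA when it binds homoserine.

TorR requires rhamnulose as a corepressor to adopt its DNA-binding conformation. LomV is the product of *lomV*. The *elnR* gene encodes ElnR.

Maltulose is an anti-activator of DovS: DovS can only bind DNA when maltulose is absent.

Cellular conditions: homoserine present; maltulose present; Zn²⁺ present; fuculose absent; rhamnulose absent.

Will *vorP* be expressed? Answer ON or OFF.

Rhamnulose is absent, so TorR is inactive.
With no repressor bound, *elnR* is transcribed.
So ElnR is produced and active.
No repressor is bound and ElnR is active, so *quvW* is transcribed.
So QuvW is produced and active.
Homoserine is present, so GorM is inactive.
Maltulose is present, so DovS is inactive.
Required activator DovS is absent, so *lomV* is not transcribed.
So LomV is not produced.
Zn²⁺ is present, so KulK is active.
With repressor KulK bound, *sovM* is not transcribed.
So SovM is not produced.
With repressor QuvW bound, *dulY* is not transcribed.
So DulY is not produced.
Fuculose is absent, so PexG is active.
With repressor PexG bound, *vorP* is not transcribed.

OFF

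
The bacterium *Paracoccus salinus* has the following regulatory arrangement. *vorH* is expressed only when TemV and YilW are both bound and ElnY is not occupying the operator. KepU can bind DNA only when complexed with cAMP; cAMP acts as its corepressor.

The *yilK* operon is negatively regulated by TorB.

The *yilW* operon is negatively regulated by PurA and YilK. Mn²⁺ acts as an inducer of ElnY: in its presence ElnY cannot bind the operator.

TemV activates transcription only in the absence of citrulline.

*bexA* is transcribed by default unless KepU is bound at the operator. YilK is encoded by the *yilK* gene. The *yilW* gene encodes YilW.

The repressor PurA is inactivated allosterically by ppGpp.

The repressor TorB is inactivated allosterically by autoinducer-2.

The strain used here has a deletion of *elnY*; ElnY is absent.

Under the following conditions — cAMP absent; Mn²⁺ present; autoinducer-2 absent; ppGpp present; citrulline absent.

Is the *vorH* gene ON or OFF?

Citrulline is absent, so TemV is active.
ElnY is non-functional in this strain, so it has no effect.
ppGpp is present, so PurA is inactive.
Autoinducer-2 is absent, so TorB is active.
With repressor TorB bound, *yilK* is not transcribed.
So YilK is not produced.
With no repressor bound, *yilW* is transcribed.
So YilW is produced and active.
No repressor is bound and TemV and YilW are active, so *vorH* is transcribed.

ON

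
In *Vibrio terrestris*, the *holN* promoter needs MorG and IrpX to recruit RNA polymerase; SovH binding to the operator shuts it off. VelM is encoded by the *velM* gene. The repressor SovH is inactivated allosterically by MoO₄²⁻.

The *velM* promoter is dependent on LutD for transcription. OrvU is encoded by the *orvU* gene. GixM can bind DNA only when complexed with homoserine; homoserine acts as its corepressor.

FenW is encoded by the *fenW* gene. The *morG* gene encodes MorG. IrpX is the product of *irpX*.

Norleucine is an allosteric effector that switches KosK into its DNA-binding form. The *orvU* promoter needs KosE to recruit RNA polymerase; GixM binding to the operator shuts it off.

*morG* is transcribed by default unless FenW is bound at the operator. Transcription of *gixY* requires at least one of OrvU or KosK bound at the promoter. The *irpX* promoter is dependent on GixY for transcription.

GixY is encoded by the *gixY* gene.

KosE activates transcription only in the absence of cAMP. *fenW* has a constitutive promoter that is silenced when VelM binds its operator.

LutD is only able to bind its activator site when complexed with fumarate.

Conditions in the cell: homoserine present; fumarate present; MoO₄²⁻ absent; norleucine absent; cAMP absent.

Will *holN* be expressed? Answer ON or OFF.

Fumarate is present, so LutD is active.
No repressor is bound and LutD is active, so *velM* is transcribed.
So VelM is produced and active.
With repressor VelM bound, *fenW* is not transcribed.
So FenW is not produced.
With no repressor bound, *morG* is transcribed.
So MorG is produced and active.
MoO₄²⁻ is absent, so SovH is active.
Homoserine is present, so GixM is active.
cAMP is absent, so KosE is active.
With repressor GixM bound, *orvU* is not transcribed.
So OrvU is not produced.
Norleucine is absent, so KosK is inactive.
No activator is available at the *gixY* promoter, so *gixY* is not transcribed.
So GixY is not produced.
Required activator GixY is absent, so *irpX* is not transcribed.
So IrpX is not produced.
With repressor SovH bound, *holN* is not transcribed.

OFF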